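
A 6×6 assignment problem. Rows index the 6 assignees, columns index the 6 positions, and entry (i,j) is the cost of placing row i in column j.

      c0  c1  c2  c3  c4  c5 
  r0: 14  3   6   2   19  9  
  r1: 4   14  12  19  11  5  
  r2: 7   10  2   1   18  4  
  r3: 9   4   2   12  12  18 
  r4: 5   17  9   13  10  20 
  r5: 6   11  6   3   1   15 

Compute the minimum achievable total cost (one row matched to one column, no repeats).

Minimum assignment cost: 17

optimal assignment: row0→col1 (cost 3), row1→col5 (cost 5), row2→col3 (cost 1), row3→col2 (cost 2), row4→col0 (cost 5), row5→col4 (cost 1)
total = 3 + 5 + 1 + 2 + 5 + 1 = 17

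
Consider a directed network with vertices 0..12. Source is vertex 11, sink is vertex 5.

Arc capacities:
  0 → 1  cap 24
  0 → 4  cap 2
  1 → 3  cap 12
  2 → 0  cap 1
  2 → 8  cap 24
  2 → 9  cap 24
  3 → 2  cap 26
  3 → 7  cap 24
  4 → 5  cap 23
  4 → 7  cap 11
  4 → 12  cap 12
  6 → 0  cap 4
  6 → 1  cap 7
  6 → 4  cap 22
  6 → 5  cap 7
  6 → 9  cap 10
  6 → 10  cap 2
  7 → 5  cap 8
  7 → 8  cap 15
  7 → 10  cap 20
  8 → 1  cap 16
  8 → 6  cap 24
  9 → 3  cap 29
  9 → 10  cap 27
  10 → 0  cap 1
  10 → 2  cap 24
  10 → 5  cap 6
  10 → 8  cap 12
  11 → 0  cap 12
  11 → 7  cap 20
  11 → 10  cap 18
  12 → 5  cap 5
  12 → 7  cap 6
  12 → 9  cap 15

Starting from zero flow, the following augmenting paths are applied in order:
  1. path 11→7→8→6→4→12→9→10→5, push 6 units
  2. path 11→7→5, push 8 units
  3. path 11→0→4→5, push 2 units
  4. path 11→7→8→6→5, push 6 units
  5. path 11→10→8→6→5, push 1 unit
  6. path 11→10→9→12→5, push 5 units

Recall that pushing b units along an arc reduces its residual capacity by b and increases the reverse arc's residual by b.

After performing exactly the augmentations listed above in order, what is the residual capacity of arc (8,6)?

Residual capacity of (8,6): 11

after path 1 (11→7→8→6→4→12→9→10→5, push 6): res(8,6)=18
after path 2 (11→7→5, push 8): res(8,6)=18
after path 3 (11→0→4→5, push 2): res(8,6)=18
after path 4 (11→7→8→6→5, push 6): res(8,6)=12
after path 5 (11→10→8→6→5, push 1): res(8,6)=11
after path 6 (11→10→9→12→5, push 5): res(8,6)=11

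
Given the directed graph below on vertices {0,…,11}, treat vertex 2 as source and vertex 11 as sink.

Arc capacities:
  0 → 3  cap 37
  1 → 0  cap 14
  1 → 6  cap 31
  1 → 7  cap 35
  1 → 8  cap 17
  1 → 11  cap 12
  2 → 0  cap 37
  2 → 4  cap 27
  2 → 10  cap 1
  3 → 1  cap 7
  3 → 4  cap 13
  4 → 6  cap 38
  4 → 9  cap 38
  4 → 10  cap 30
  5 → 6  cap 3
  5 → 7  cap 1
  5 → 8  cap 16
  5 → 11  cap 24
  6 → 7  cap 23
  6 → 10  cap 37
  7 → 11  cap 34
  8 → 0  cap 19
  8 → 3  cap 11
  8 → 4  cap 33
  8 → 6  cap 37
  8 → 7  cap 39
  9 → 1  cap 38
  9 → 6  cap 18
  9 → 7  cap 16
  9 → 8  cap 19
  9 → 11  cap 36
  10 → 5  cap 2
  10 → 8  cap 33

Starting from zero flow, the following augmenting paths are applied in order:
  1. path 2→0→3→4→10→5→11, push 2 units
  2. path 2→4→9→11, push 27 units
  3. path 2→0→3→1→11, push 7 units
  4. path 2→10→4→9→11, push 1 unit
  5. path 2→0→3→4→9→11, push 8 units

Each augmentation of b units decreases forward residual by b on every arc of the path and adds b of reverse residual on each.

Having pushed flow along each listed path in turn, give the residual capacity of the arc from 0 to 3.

after path 1 (2→0→3→4→10→5→11, push 2): res(0,3)=35
after path 2 (2→4→9→11, push 27): res(0,3)=35
after path 3 (2→0→3→1→11, push 7): res(0,3)=28
after path 4 (2→10→4→9→11, push 1): res(0,3)=28
after path 5 (2→0→3→4→9→11, push 8): res(0,3)=20

Residual capacity of (0,3): 20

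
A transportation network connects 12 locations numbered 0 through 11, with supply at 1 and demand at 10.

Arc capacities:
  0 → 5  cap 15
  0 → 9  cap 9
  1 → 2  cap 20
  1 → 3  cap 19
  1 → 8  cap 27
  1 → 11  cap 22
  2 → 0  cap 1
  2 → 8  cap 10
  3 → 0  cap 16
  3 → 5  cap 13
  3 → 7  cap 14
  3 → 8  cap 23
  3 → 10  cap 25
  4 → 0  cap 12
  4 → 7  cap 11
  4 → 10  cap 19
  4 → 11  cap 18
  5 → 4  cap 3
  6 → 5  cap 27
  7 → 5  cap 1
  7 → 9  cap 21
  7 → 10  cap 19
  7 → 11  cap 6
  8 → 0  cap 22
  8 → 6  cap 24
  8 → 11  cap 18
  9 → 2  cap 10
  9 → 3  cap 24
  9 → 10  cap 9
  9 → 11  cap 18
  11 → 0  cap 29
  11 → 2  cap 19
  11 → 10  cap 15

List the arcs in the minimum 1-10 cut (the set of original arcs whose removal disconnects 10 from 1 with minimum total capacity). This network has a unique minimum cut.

Min-cut arcs: {(0,9), (1,3), (5,4), (11,10)} (total capacity 46)

augment #1: 1→3→10 push 19
augment #2: 1→11→10 push 15
augment #3: 1→2→0→9→10 push 1
augment #4: 1→8→0→9→10 push 8
augment #5: 1→8→0→5→4→10 push 3
max flow = 46; residual-reachable set from 1 gives S-side
cut edges (S→T): {(0,9), (1,3), (5,4), (11,10)} total cap 46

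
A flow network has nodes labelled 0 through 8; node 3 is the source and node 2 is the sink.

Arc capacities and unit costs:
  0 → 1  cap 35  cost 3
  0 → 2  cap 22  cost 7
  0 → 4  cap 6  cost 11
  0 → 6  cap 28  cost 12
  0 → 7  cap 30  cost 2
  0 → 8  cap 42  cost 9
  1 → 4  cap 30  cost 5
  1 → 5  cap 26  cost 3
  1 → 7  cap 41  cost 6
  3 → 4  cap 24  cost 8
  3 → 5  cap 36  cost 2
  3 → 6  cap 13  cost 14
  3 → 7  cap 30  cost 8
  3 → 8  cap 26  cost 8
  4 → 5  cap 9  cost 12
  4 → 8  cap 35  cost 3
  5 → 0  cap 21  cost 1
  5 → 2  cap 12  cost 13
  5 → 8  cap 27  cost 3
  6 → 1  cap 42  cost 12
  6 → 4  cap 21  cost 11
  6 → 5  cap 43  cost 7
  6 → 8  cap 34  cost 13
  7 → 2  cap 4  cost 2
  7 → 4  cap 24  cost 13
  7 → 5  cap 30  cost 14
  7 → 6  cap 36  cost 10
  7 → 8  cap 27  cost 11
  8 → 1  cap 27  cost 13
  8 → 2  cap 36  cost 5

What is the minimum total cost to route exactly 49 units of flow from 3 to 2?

Minimum cost for 49 units: 517

shortest-cost path #1: 3→5→0→7→2 push 4 @ unit cost 7 (adds 28)
shortest-cost path #2: 3→5→8→2 push 27 @ unit cost 10 (adds 270)
shortest-cost path #3: 3→5→0→2 push 5 @ unit cost 10 (adds 50)
shortest-cost path #4: 3→8→2 push 9 @ unit cost 13 (adds 117)
shortest-cost path #5: 3→7→0→2 push 4 @ unit cost 13 (adds 52)
total cost = 517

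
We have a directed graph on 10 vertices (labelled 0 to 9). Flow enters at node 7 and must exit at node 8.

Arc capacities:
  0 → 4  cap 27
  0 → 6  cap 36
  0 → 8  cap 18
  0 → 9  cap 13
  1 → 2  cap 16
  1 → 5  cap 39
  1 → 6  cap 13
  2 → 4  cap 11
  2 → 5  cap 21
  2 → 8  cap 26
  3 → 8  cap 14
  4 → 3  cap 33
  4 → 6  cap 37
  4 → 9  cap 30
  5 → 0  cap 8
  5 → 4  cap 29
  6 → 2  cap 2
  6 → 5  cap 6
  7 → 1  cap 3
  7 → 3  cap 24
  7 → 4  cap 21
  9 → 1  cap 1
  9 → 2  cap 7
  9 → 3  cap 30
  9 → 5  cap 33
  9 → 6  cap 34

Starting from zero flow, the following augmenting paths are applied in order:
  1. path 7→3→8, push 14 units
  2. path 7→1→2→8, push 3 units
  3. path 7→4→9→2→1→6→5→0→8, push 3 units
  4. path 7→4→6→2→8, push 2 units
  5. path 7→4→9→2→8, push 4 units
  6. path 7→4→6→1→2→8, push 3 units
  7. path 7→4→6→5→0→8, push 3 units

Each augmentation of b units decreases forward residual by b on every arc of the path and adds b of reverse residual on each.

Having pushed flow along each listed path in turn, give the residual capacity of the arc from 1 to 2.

Residual capacity of (1,2): 13

after path 1 (7→3→8, push 14): res(1,2)=16
after path 2 (7→1→2→8, push 3): res(1,2)=13
after path 3 (7→4→9→2→1→6→5→0→8, push 3): res(1,2)=16
after path 4 (7→4→6→2→8, push 2): res(1,2)=16
after path 5 (7→4→9→2→8, push 4): res(1,2)=16
after path 6 (7→4→6→1→2→8, push 3): res(1,2)=13
after path 7 (7→4→6→5→0→8, push 3): res(1,2)=13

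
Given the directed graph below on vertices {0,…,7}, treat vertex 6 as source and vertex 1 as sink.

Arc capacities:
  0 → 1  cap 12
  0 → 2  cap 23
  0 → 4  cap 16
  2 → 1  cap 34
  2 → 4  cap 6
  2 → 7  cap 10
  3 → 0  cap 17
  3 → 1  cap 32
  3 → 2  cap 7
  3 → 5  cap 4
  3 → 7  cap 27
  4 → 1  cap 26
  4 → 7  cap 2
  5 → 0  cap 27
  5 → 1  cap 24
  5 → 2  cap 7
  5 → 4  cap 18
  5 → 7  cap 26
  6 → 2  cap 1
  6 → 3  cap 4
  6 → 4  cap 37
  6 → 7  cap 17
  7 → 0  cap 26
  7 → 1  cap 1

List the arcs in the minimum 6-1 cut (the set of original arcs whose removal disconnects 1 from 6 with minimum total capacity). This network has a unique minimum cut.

augment #1: 6→2→1 push 1
augment #2: 6→3→1 push 4
augment #3: 6→4→1 push 26
augment #4: 6→7→1 push 1
augment #5: 6→7→0→1 push 12
augment #6: 6→7→0→2→1 push 4
augment #7: 6→4→7→0→2→1 push 2
max flow = 50; residual-reachable set from 6 gives S-side
cut edges (S→T): {(4,1), (4,7), (6,2), (6,3), (6,7)} total cap 50

Min-cut arcs: {(4,1), (4,7), (6,2), (6,3), (6,7)} (total capacity 50)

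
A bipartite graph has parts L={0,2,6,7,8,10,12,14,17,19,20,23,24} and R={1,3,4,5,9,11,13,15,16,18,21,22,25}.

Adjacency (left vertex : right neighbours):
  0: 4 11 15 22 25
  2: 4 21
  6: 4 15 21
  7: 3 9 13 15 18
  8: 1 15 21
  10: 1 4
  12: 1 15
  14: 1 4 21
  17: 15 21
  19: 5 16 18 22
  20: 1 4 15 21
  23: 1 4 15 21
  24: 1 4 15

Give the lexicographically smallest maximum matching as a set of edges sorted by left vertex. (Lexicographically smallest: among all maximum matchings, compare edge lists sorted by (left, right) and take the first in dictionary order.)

|M| = 7 (so the lex-smallest maximum matching has 7 edges)
process left vertices in ascending order; for each, take the smallest-labelled available neighbour that still permits 7 edges overall, or leave it unmatched if none does
lex-smallest matching: {0-11, 2-4, 6-15, 7-3, 8-1, 14-21, 19-5}

Lex-smallest maximum matching: {(0,11), (2,4), (6,15), (7,3), (8,1), (14,21), (19,5)}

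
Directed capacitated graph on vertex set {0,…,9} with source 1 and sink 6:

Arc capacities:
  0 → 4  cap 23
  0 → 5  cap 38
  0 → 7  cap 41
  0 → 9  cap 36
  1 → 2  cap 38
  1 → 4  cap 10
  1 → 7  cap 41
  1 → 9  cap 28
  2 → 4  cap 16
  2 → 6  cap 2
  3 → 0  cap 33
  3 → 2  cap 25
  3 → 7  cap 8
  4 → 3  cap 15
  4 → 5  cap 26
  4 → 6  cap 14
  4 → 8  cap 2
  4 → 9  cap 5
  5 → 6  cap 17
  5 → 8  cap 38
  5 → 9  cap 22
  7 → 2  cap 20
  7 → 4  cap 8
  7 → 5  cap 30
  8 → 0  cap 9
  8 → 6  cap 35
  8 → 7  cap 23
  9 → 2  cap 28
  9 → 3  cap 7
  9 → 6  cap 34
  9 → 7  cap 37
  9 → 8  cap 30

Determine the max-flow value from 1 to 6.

augment #1: 1→2→6 bottleneck 2, total now 2
augment #2: 1→4→6 bottleneck 10, total now 12
augment #3: 1→9→6 bottleneck 28, total now 40
augment #4: 1→2→4→6 bottleneck 4, total now 44
augment #5: 1→7→5→6 bottleneck 17, total now 61
augment #6: 1→2→4→8→6 bottleneck 2, total now 63
augment #7: 1→2→4→9→6 bottleneck 5, total now 68
augment #8: 1→7→5→8→6 bottleneck 13, total now 81
augment #9: 1→2→4→5→8→6 bottleneck 5, total now 86
augment #10: 1→7→4→5→8→6 bottleneck 8, total now 94

Maximum flow value: 94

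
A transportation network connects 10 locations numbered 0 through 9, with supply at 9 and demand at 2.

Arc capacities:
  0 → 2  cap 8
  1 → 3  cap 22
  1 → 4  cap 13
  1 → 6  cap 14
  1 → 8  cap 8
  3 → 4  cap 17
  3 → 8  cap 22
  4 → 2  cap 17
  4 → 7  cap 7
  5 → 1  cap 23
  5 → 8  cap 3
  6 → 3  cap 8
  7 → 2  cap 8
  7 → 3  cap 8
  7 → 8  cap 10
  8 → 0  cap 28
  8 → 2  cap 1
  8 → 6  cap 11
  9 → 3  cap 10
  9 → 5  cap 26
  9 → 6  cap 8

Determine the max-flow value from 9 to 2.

Maximum flow value: 33

augment #1: 9→3→4→2 bottleneck 10, total now 10
augment #2: 9→5→8→2 bottleneck 1, total now 11
augment #3: 9→5→1→4→2 bottleneck 7, total now 18
augment #4: 9→5→8→0→2 bottleneck 2, total now 20
augment #5: 9→5→1→4→7→2 bottleneck 6, total now 26
augment #6: 9→5→1→8→0→2 bottleneck 6, total now 32
augment #7: 9→6→3→4→7→2 bottleneck 1, total now 33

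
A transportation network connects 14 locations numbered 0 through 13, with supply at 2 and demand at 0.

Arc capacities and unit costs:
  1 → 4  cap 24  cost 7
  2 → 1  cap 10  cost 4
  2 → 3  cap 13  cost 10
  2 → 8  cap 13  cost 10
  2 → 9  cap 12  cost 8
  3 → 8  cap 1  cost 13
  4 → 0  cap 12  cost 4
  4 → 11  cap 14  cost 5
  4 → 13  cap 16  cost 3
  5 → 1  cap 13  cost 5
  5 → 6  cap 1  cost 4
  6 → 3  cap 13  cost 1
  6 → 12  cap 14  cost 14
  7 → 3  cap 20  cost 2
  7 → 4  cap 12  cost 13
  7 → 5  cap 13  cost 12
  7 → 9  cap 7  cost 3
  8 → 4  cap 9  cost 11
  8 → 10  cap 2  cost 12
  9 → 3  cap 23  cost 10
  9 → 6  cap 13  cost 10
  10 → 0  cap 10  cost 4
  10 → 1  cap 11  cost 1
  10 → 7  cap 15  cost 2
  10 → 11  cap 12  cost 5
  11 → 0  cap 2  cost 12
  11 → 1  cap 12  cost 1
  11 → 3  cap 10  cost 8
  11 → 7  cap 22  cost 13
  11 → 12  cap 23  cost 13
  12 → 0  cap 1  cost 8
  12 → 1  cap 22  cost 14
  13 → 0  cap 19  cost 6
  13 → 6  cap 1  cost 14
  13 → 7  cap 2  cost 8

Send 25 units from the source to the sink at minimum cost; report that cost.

Minimum cost for 25 units: 688

shortest-cost path #1: 2→1→4→0 push 10 @ unit cost 15 (adds 150)
shortest-cost path #2: 2→8→4→0 push 2 @ unit cost 25 (adds 50)
shortest-cost path #3: 2→8→10→0 push 2 @ unit cost 26 (adds 52)
shortest-cost path #4: 2→8→4→13→0 push 7 @ unit cost 30 (adds 210)
shortest-cost path #5: 2→9→6→12→0 push 1 @ unit cost 40 (adds 40)
shortest-cost path #6: 2→9→6→12→1→4→13→0 push 3 @ unit cost 62 (adds 186)
total cost = 688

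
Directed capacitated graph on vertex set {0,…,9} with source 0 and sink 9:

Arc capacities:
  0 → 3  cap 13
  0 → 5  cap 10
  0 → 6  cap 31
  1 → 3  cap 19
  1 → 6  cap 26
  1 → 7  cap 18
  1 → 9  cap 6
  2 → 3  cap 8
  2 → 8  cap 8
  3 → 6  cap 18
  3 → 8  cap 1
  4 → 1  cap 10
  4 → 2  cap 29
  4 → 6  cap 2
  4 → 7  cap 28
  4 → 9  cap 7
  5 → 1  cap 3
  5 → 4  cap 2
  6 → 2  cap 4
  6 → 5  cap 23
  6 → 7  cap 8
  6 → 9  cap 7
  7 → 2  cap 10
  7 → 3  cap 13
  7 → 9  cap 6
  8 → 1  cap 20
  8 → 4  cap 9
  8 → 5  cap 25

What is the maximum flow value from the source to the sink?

augment #1: 0→6→9 bottleneck 7, total now 7
augment #2: 0→5→1→9 bottleneck 3, total now 10
augment #3: 0→5→4→9 bottleneck 2, total now 12
augment #4: 0→6→7→9 bottleneck 6, total now 18
augment #5: 0→3→8→1→9 bottleneck 1, total now 19
augment #6: 0→6→2→8→1→9 bottleneck 2, total now 21
augment #7: 0→6→2→8→4→9 bottleneck 2, total now 23
augment #8: 0→6→7→2→8→4→9 bottleneck 2, total now 25

Maximum flow value: 25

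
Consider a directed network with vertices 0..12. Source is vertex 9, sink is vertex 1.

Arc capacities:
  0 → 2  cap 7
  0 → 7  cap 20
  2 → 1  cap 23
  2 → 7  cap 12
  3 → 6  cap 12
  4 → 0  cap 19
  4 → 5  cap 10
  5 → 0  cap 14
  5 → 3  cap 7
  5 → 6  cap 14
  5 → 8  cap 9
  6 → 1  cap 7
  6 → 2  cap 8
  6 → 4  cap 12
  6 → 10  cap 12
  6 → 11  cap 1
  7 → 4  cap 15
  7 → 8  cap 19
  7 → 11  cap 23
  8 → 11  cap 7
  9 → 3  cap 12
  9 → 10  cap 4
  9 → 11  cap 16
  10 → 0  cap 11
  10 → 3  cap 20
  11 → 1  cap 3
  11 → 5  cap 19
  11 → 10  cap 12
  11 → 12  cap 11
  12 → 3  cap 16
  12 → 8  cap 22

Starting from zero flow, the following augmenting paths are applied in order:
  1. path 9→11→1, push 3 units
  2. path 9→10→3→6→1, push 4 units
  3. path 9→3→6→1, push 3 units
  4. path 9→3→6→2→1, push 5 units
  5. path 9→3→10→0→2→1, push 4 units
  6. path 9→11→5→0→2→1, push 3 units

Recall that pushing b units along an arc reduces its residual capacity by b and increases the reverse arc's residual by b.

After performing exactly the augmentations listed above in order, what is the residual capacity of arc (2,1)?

Residual capacity of (2,1): 11

after path 1 (9→11→1, push 3): res(2,1)=23
after path 2 (9→10→3→6→1, push 4): res(2,1)=23
after path 3 (9→3→6→1, push 3): res(2,1)=23
after path 4 (9→3→6→2→1, push 5): res(2,1)=18
after path 5 (9→3→10→0→2→1, push 4): res(2,1)=14
after path 6 (9→11→5→0→2→1, push 3): res(2,1)=11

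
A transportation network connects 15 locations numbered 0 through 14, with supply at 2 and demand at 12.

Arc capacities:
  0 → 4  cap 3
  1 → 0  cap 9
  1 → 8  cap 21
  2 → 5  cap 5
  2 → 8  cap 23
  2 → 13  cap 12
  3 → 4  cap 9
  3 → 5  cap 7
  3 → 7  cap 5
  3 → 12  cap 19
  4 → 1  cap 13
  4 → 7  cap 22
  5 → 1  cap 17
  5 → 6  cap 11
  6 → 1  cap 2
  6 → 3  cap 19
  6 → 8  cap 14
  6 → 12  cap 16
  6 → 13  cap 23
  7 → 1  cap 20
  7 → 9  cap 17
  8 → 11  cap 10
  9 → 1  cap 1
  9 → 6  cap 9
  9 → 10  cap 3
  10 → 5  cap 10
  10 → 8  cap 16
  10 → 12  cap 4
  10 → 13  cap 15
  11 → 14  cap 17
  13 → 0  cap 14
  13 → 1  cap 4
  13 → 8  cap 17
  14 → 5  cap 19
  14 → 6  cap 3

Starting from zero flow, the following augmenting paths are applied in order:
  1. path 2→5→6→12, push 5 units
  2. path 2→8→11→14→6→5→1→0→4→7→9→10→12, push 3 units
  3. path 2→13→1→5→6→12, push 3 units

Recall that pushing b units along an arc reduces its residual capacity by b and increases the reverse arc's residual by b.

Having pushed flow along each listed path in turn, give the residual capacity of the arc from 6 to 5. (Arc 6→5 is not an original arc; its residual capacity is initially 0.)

after path 1 (2→5→6→12, push 5): res(6,5)=5
after path 2 (2→8→11→14→6→5→1→0→4→7→9→10→12, push 3): res(6,5)=2
after path 3 (2→13→1→5→6→12, push 3): res(6,5)=5

Residual capacity of (6,5): 5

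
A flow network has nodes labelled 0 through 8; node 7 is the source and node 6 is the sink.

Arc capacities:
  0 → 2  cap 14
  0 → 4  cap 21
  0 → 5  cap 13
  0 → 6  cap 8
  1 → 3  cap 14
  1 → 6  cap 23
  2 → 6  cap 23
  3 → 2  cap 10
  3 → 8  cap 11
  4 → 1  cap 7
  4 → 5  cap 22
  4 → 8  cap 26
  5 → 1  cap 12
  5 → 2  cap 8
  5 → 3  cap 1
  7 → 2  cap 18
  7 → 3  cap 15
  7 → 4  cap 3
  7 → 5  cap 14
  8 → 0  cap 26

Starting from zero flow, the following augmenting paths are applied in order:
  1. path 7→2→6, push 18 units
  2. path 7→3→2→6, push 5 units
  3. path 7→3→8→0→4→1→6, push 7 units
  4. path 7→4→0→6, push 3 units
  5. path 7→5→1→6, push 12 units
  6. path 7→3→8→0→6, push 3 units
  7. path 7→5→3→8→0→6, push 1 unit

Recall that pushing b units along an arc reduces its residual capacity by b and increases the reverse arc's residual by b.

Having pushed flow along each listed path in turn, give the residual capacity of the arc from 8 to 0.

Residual capacity of (8,0): 15

after path 1 (7→2→6, push 18): res(8,0)=26
after path 2 (7→3→2→6, push 5): res(8,0)=26
after path 3 (7→3→8→0→4→1→6, push 7): res(8,0)=19
after path 4 (7→4→0→6, push 3): res(8,0)=19
after path 5 (7→5→1→6, push 12): res(8,0)=19
after path 6 (7→3→8→0→6, push 3): res(8,0)=16
after path 7 (7→5→3→8→0→6, push 1): res(8,0)=15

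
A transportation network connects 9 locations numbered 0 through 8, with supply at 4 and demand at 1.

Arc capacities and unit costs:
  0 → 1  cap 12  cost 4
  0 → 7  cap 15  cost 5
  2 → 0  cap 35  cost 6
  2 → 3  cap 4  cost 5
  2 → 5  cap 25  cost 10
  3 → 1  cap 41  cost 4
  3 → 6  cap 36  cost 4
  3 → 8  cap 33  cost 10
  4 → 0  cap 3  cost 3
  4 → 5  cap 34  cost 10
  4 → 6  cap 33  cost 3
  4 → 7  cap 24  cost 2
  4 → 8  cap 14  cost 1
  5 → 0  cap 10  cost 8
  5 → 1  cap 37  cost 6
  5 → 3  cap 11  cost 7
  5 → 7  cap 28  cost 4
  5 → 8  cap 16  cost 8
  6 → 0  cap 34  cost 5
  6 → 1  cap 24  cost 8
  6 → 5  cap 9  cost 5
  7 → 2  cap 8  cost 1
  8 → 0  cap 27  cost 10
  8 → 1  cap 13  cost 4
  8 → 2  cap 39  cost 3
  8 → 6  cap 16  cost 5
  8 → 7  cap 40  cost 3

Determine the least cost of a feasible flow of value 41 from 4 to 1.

Minimum cost for 41 units: 362

shortest-cost path #1: 4→8→1 push 13 @ unit cost 5 (adds 65)
shortest-cost path #2: 4→0→1 push 3 @ unit cost 7 (adds 21)
shortest-cost path #3: 4→6→1 push 24 @ unit cost 11 (adds 264)
shortest-cost path #4: 4→6→0→1 push 1 @ unit cost 12 (adds 12)
total cost = 362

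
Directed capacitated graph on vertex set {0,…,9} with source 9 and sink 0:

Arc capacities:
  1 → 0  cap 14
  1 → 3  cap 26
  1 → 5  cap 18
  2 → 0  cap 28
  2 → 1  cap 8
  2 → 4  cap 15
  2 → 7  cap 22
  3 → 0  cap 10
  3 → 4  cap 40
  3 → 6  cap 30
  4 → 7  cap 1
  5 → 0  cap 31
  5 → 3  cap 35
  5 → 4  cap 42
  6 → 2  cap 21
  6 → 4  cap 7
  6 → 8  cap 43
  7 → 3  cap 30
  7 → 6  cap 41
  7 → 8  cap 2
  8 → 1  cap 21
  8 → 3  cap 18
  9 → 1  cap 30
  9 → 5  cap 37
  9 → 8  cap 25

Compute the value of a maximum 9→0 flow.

Maximum flow value: 76

augment #1: 9→1→0 bottleneck 14, total now 14
augment #2: 9→5→0 bottleneck 31, total now 45
augment #3: 9→1→3→0 bottleneck 10, total now 55
augment #4: 9→1→3→6→2→0 bottleneck 6, total now 61
augment #5: 9→5→3→6→2→0 bottleneck 6, total now 67
augment #6: 9→8→3→6→2→0 bottleneck 9, total now 76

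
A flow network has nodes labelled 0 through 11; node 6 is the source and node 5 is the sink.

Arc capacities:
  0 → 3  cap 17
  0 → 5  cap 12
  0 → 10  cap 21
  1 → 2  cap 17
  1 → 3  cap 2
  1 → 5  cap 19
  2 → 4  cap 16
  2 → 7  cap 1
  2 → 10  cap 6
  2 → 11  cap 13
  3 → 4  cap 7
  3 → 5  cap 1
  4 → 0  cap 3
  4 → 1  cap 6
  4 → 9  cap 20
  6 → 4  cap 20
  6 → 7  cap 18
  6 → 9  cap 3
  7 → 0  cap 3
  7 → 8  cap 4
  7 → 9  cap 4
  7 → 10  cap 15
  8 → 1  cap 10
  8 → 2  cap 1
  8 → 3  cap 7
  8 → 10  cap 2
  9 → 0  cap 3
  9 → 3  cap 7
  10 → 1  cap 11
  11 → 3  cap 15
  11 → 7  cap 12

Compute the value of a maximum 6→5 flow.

augment #1: 6→4→0→5 bottleneck 3, total now 3
augment #2: 6→4→1→5 bottleneck 6, total now 9
augment #3: 6→7→0→5 bottleneck 3, total now 12
augment #4: 6→9→0→5 bottleneck 3, total now 15
augment #5: 6→4→9→3→5 bottleneck 1, total now 16
augment #6: 6→7→8→1→5 bottleneck 4, total now 20
augment #7: 6→7→10→1→5 bottleneck 9, total now 29

Maximum flow value: 29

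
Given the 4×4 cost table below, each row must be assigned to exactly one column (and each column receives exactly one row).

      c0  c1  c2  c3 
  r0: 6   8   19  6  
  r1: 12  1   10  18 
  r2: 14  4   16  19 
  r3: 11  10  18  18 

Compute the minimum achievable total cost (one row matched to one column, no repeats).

optimal assignment: row0→col3 (cost 6), row1→col2 (cost 10), row2→col1 (cost 4), row3→col0 (cost 11)
total = 6 + 10 + 4 + 11 = 31

Minimum assignment cost: 31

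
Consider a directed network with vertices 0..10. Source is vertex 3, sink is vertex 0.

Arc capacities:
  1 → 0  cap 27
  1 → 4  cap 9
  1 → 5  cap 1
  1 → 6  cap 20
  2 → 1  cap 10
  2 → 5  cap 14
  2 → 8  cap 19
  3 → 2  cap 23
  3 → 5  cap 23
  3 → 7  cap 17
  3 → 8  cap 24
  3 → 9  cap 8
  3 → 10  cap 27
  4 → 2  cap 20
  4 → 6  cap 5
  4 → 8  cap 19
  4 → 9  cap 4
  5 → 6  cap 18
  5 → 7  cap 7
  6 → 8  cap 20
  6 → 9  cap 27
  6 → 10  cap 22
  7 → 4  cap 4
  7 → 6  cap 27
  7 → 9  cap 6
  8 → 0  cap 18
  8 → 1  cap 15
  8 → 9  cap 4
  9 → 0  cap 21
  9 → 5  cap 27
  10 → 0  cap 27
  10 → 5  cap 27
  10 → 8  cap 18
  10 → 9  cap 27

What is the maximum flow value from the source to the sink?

augment #1: 3→8→0 bottleneck 18, total now 18
augment #2: 3→9→0 bottleneck 8, total now 26
augment #3: 3→10→0 bottleneck 27, total now 53
augment #4: 3→2→1→0 bottleneck 10, total now 63
augment #5: 3→7→9→0 bottleneck 6, total now 69
augment #6: 3→8→1→0 bottleneck 6, total now 75
augment #7: 3→2→8→1→0 bottleneck 9, total now 84
augment #8: 3→2→8→9→0 bottleneck 4, total now 88
augment #9: 3→5→6→9→0 bottleneck 3, total now 91

Maximum flow value: 91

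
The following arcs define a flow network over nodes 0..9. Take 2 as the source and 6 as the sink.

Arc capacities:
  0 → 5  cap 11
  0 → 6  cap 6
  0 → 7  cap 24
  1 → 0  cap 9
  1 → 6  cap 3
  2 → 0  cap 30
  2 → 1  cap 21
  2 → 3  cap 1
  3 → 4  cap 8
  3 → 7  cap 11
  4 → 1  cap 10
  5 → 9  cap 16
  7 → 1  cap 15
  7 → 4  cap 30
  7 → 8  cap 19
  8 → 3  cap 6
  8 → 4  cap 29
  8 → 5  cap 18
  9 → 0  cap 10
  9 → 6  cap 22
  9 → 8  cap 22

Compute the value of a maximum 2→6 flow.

augment #1: 2→0→6 bottleneck 6, total now 6
augment #2: 2→1→6 bottleneck 3, total now 9
augment #3: 2→0→5→9→6 bottleneck 11, total now 20
augment #4: 2→0→7→8→5→9→6 bottleneck 5, total now 25

Maximum flow value: 25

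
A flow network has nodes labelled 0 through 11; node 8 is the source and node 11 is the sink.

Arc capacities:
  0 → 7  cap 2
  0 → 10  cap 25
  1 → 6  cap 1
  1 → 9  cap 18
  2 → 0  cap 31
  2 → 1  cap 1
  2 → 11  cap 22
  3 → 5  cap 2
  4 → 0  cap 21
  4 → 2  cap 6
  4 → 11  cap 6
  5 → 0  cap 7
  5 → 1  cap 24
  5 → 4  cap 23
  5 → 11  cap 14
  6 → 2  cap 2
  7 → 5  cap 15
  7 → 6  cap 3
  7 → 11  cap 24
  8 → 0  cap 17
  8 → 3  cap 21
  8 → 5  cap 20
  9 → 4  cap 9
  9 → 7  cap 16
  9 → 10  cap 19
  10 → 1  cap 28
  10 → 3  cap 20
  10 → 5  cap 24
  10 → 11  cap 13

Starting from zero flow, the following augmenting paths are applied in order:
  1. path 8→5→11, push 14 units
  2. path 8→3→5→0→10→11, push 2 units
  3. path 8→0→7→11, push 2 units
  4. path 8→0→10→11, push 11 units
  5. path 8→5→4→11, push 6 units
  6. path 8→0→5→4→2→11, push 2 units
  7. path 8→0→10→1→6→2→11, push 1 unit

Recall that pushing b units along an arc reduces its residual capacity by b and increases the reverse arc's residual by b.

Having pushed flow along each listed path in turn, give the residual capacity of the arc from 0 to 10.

after path 1 (8→5→11, push 14): res(0,10)=25
after path 2 (8→3→5→0→10→11, push 2): res(0,10)=23
after path 3 (8→0→7→11, push 2): res(0,10)=23
after path 4 (8→0→10→11, push 11): res(0,10)=12
after path 5 (8→5→4→11, push 6): res(0,10)=12
after path 6 (8→0→5→4→2→11, push 2): res(0,10)=12
after path 7 (8→0→10→1→6→2→11, push 1): res(0,10)=11

Residual capacity of (0,10): 11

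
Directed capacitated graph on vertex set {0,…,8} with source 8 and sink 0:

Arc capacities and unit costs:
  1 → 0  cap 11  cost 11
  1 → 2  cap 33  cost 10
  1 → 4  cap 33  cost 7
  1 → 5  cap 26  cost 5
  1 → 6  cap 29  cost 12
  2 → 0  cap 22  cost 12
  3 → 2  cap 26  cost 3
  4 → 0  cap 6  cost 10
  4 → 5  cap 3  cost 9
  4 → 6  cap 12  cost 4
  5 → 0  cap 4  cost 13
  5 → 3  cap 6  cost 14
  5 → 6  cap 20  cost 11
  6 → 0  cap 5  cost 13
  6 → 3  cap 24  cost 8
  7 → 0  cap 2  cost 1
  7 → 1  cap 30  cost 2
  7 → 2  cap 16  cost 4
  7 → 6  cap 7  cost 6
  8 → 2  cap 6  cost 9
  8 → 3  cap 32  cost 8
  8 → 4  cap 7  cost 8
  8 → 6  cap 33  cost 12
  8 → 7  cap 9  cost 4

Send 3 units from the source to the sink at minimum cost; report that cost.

Minimum cost for 3 units: 27

shortest-cost path #1: 8→7→0 push 2 @ unit cost 5 (adds 10)
shortest-cost path #2: 8→7→1→0 push 1 @ unit cost 17 (adds 17)
total cost = 27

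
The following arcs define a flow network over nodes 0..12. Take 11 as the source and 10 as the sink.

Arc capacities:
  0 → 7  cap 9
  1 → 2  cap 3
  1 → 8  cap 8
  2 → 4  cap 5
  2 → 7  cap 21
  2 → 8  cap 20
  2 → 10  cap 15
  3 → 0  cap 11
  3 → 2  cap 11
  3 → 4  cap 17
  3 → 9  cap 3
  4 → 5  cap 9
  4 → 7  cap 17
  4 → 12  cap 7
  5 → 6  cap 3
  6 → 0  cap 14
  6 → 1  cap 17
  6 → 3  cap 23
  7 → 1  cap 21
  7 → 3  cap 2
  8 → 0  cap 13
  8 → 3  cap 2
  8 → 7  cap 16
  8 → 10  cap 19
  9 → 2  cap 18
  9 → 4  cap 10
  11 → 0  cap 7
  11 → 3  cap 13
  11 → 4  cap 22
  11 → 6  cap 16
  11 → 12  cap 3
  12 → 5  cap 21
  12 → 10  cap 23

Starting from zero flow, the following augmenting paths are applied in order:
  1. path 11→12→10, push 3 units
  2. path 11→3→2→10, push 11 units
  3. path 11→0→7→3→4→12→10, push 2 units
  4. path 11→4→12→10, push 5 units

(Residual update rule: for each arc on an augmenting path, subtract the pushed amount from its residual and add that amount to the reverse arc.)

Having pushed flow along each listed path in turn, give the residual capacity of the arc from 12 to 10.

after path 1 (11→12→10, push 3): res(12,10)=20
after path 2 (11→3→2→10, push 11): res(12,10)=20
after path 3 (11→0→7→3→4→12→10, push 2): res(12,10)=18
after path 4 (11→4→12→10, push 5): res(12,10)=13

Residual capacity of (12,10): 13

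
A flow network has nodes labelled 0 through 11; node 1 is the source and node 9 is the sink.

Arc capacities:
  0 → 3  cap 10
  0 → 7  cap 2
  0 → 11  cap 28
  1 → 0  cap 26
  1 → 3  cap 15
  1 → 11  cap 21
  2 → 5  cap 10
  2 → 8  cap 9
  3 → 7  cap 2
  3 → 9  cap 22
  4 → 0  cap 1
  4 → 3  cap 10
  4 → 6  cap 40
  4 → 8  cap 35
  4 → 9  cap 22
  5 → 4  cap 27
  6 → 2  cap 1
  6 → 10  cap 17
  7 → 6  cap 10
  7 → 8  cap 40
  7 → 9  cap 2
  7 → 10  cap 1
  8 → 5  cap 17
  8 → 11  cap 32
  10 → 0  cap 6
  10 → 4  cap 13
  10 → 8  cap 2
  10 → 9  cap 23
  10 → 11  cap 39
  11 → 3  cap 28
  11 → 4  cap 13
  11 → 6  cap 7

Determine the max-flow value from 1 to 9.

Maximum flow value: 46

augment #1: 1→3→9 bottleneck 15, total now 15
augment #2: 1→0→3→9 bottleneck 7, total now 22
augment #3: 1→0→7→9 bottleneck 2, total now 24
augment #4: 1→11→4→9 bottleneck 13, total now 37
augment #5: 1→11→6→10→9 bottleneck 7, total now 44
augment #6: 1→0→3→7→10→9 bottleneck 1, total now 45
augment #7: 1→0→3→7→6→10→9 bottleneck 1, total now 46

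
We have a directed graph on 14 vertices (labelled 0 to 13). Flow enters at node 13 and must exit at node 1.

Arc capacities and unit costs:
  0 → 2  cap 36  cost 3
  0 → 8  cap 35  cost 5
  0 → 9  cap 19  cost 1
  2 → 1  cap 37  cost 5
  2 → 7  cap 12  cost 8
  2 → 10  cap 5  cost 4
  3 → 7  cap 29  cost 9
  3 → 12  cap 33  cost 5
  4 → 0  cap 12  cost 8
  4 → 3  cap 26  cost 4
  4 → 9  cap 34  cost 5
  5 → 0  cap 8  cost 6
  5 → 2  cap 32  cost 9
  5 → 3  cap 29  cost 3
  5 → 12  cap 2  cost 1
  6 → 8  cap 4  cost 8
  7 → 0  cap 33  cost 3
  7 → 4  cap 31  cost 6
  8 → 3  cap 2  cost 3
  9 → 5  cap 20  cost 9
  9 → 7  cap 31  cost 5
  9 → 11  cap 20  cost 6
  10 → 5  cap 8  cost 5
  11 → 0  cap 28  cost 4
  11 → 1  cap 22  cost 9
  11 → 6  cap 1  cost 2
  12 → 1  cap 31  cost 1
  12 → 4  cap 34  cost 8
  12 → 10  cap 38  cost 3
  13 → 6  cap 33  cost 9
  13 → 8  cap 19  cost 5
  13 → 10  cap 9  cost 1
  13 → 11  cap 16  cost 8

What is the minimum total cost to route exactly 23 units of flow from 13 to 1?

shortest-cost path #1: 13→10→5→12→1 push 2 @ unit cost 8 (adds 16)
shortest-cost path #2: 13→8→3→12→1 push 2 @ unit cost 14 (adds 28)
shortest-cost path #3: 13→10→5→3→12→1 push 6 @ unit cost 15 (adds 90)
shortest-cost path #4: 13→11→1 push 13 @ unit cost 17 (adds 221)
total cost = 355

Minimum cost for 23 units: 355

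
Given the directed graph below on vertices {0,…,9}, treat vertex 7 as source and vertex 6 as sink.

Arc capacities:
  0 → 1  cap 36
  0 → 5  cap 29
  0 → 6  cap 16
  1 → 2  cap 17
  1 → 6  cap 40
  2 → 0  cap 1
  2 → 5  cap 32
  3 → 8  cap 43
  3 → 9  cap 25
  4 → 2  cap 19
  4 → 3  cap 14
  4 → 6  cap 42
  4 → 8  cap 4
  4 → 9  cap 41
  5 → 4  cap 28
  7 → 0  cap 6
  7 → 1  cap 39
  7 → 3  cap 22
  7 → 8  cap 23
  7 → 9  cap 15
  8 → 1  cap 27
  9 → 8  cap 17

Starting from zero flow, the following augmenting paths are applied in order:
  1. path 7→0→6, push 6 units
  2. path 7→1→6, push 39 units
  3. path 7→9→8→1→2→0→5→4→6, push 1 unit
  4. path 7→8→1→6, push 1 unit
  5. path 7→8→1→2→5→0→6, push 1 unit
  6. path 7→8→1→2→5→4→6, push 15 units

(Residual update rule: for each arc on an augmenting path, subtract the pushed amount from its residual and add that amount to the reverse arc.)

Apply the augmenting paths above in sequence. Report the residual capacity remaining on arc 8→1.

Residual capacity of (8,1): 9

after path 1 (7→0→6, push 6): res(8,1)=27
after path 2 (7→1→6, push 39): res(8,1)=27
after path 3 (7→9→8→1→2→0→5→4→6, push 1): res(8,1)=26
after path 4 (7→8→1→6, push 1): res(8,1)=25
after path 5 (7→8→1→2→5→0→6, push 1): res(8,1)=24
after path 6 (7→8→1→2→5→4→6, push 15): res(8,1)=9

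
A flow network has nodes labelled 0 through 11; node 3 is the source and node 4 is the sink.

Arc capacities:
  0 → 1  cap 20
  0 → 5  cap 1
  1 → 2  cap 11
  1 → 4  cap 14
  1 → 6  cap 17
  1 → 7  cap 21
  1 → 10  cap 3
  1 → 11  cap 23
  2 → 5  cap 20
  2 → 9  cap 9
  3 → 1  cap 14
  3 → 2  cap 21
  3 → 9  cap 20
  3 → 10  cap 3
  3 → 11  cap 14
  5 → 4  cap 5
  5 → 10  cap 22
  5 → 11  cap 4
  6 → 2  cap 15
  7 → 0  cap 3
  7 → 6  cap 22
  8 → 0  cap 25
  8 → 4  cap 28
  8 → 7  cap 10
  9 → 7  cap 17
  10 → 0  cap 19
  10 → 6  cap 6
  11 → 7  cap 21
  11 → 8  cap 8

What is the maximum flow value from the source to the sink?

Maximum flow value: 27

augment #1: 3→1→4 bottleneck 14, total now 14
augment #2: 3→2→5→4 bottleneck 5, total now 19
augment #3: 3→11→8→4 bottleneck 8, total now 27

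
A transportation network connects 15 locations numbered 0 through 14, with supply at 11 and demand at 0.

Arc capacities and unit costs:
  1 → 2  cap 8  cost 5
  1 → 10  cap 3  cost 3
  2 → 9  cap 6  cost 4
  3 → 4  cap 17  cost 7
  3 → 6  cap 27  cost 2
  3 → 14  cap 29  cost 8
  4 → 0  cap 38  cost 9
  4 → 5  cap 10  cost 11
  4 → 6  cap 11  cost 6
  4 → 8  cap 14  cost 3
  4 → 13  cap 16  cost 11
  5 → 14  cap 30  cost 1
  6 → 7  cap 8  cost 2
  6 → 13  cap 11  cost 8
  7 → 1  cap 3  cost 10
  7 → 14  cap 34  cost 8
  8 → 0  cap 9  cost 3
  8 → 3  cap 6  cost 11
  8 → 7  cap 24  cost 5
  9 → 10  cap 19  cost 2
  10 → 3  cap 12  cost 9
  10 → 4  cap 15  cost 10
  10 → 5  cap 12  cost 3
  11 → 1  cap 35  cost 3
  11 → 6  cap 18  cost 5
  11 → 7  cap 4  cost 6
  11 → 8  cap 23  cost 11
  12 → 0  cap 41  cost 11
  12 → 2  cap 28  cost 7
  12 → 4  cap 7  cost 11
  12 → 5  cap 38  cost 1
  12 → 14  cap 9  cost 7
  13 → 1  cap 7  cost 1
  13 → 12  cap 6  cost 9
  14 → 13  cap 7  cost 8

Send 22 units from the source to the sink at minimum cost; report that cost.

Minimum cost for 22 units: 531

shortest-cost path #1: 11→8→0 push 9 @ unit cost 14 (adds 126)
shortest-cost path #2: 11→1→10→4→0 push 3 @ unit cost 25 (adds 75)
shortest-cost path #3: 11→1→2→9→10→4→0 push 6 @ unit cost 33 (adds 198)
shortest-cost path #4: 11→6→13→12→0 push 4 @ unit cost 33 (adds 132)
total cost = 531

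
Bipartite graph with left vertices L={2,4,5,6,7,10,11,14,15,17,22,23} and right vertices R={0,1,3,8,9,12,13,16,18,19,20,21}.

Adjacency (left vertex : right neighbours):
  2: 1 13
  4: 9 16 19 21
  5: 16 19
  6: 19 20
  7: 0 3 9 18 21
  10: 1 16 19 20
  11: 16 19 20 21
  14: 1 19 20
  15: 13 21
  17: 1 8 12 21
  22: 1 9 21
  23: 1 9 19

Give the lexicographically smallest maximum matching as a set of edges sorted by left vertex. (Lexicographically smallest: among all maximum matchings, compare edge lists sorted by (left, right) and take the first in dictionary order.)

|M| = 9 (so the lex-smallest maximum matching has 9 edges)
process left vertices in ascending order; for each, take the smallest-labelled available neighbour that still permits 9 edges overall, or leave it unmatched if none does
lex-smallest matching: {2-1, 4-9, 5-16, 6-19, 7-0, 10-20, 11-21, 15-13, 17-8}

Lex-smallest maximum matching: {(2,1), (4,9), (5,16), (6,19), (7,0), (10,20), (11,21), (15,13), (17,8)}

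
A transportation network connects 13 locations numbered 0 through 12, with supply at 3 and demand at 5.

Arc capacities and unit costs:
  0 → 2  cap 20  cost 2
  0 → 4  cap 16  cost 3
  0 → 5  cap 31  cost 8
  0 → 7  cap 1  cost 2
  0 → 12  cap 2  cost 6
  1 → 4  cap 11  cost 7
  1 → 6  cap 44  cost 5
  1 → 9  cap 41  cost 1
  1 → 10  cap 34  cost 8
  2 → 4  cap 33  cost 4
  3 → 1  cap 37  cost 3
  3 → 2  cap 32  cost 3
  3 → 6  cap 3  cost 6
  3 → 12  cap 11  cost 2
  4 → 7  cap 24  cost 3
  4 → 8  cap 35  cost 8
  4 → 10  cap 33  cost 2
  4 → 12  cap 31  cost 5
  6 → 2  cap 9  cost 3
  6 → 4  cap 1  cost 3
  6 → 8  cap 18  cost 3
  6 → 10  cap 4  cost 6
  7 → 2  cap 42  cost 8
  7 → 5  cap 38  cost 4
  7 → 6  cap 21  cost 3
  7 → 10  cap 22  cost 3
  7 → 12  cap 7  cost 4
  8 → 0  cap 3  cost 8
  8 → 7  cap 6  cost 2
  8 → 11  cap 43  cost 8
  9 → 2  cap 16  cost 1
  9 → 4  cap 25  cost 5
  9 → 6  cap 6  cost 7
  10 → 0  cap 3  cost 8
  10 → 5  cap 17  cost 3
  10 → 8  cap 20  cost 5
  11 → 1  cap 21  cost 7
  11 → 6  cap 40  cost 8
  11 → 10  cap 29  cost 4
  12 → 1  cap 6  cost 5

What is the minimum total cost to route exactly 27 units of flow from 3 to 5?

shortest-cost path #1: 3→2→4→10→5 push 17 @ unit cost 12 (adds 204)
shortest-cost path #2: 3→2→4→7→5 push 10 @ unit cost 14 (adds 140)
total cost = 344

Minimum cost for 27 units: 344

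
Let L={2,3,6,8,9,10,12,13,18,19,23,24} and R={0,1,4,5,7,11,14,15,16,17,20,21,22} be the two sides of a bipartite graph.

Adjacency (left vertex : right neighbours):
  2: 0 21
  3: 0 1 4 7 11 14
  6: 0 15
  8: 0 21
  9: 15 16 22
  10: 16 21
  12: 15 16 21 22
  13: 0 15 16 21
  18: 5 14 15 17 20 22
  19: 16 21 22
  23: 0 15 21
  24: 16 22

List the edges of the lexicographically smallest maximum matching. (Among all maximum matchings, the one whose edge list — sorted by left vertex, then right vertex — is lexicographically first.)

|M| = 7 (so the lex-smallest maximum matching has 7 edges)
process left vertices in ascending order; for each, take the smallest-labelled available neighbour that still permits 7 edges overall, or leave it unmatched if none does
lex-smallest matching: {2-0, 3-1, 6-15, 8-21, 9-16, 12-22, 18-5}

Lex-smallest maximum matching: {(2,0), (3,1), (6,15), (8,21), (9,16), (12,22), (18,5)}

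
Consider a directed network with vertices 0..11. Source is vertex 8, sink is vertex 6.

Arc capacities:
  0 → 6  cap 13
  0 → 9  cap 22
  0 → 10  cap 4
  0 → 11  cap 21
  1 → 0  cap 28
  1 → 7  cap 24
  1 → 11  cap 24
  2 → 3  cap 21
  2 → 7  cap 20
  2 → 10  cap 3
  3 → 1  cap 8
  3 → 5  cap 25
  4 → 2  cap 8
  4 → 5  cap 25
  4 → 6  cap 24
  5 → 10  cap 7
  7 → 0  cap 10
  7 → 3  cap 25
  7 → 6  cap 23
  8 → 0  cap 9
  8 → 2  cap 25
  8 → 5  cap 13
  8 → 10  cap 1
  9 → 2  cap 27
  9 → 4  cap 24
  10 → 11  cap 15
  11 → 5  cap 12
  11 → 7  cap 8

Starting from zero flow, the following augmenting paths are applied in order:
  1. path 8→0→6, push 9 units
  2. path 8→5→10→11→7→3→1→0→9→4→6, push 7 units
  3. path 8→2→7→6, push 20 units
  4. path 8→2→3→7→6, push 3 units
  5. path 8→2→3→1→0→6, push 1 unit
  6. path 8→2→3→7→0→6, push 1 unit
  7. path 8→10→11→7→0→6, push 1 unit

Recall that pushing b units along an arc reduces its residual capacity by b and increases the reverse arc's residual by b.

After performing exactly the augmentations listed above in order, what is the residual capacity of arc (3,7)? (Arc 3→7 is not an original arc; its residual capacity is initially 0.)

Residual capacity of (3,7): 3

after path 1 (8→0→6, push 9): res(3,7)=0
after path 2 (8→5→10→11→7→3→1→0→9→4→6, push 7): res(3,7)=7
after path 3 (8→2→7→6, push 20): res(3,7)=7
after path 4 (8→2→3→7→6, push 3): res(3,7)=4
after path 5 (8→2→3→1→0→6, push 1): res(3,7)=4
after path 6 (8→2→3→7→0→6, push 1): res(3,7)=3
after path 7 (8→10→11→7→0→6, push 1): res(3,7)=3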